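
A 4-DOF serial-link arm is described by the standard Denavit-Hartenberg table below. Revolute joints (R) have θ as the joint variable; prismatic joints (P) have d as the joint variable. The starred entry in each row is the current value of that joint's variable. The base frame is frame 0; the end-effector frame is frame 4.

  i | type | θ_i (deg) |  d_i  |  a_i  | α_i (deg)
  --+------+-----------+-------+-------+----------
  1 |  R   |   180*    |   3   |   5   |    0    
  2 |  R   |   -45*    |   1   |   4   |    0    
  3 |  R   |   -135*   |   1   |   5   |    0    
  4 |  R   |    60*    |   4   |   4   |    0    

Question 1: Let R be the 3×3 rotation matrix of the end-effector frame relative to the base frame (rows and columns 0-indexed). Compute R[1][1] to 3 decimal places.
0.500

End-effector y-axis (col 1 of R) = (-0.8660,0.5000,0.0000)
R[1][1] = 0.5000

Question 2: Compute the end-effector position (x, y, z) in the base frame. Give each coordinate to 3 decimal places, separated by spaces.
after link 1: o_1 = (-5.0000, 0.0000, 3.0000)
after link 2: o_2 = (-7.8284, 2.8284, 4.0000)
after link 3: o_3 = (-2.8284, 2.8284, 5.0000)
after link 4: o_4 = (-0.8284, 6.2925, 9.0000)

-0.828 6.293 9.000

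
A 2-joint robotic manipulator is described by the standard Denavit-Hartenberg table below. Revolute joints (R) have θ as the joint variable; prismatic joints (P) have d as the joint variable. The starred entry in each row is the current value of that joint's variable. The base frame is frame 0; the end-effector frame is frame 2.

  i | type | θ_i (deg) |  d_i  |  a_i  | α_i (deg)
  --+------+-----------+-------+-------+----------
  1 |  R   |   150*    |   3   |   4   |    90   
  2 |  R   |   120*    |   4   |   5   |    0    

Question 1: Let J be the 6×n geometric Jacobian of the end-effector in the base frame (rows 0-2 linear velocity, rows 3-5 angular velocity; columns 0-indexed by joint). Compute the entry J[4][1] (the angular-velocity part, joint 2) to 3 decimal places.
0.866

axis z_1 = (0.5000,0.8660,0.0000); lever o_n−o_1 = (4.1651,2.2141,4.3301)
cross product → J_v[:, 1] = (3.7500,-2.1651,-2.5000)
J_ω[:, 1] = z_1
entry J[4][1] = 0.8660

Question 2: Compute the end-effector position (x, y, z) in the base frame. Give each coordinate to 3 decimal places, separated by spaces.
0.701 4.214 7.330

after link 1: o_1 = (-3.4641, 2.0000, 3.0000)
after link 2: o_2 = (0.7010, 4.2141, 7.3301)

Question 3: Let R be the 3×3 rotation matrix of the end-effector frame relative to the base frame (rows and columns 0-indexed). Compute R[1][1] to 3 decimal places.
-0.433

End-effector y-axis (col 1 of R) = (0.7500,-0.4330,-0.5000)
R[1][1] = -0.4330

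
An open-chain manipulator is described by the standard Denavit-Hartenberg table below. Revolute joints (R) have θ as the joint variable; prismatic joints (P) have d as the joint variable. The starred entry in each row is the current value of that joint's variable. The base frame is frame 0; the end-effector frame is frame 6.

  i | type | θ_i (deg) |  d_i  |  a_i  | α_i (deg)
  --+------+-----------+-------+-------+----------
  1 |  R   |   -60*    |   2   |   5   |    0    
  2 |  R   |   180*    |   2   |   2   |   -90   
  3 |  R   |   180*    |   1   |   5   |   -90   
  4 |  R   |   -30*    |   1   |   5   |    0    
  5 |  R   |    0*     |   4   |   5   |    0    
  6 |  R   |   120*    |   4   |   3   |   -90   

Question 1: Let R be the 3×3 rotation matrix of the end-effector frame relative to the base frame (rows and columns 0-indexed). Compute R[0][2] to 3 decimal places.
-0.500

End-effector z-axis (col 2 of R) = (-0.5000,0.8660,0.0000)
R[0][2] = -0.5000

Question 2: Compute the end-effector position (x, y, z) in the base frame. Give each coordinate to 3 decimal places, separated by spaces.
after link 1: o_1 = (2.5000, -4.3301, 2.0000)
after link 2: o_2 = (1.5000, -2.5981, 4.0000)
after link 3: o_3 = (3.1340, -7.4282, 4.0000)
after link 4: o_4 = (3.1340, -12.4282, 5.0000)
after link 5: o_5 = (3.1340, -17.4282, 9.0000)
after link 6: o_6 = (5.7321, -15.9282, 13.0000)

5.732 -15.928 13.000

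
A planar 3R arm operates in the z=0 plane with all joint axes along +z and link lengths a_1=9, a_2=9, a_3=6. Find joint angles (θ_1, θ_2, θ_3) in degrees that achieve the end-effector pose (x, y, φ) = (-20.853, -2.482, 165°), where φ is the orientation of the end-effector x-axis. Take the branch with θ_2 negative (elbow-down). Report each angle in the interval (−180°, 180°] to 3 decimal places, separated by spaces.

-135.000 -59.997 -0.002

wrist centre = target − a_3·(cos φ, sin φ) = (-15.0574, -4.0349)
cos θ_2 = (243.0072−9²−9²)/(2·9·9) = 0.5000; θ_2 = -59.9971° (elbow-down)
β = atan2(-4.0349,-15.0574) = -164.9990°; ψ = atan2(-7.7940,13.5004) = -29.9985°
θ_1 = β − ψ = -135.0005°
θ_3 = φ − θ_1 − θ_2 = -0.0025° (wrapped to (-180°,180°])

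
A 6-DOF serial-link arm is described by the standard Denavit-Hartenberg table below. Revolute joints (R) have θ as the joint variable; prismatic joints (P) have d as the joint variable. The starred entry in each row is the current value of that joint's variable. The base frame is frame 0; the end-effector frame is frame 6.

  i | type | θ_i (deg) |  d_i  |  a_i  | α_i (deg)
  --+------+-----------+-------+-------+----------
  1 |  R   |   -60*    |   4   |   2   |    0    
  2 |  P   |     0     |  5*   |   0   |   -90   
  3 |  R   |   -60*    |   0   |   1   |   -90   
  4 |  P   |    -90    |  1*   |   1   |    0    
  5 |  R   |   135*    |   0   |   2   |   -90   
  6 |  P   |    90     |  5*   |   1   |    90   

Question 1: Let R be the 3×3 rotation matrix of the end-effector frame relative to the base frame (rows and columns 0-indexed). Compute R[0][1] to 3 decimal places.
End-effector y-axis (col 1 of R) = (-0.7891,-0.0474,-0.6124)
R[0][1] = -0.7891

-0.789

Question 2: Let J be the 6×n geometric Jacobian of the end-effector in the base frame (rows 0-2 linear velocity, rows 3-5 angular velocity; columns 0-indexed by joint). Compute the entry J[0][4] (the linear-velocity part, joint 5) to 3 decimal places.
0.600

axis z_4 = (0.4330,-0.7500,-0.5000); lever o_n−o_4 = (-5.2499,-0.8063,-1.3371)
cross product → J_v[:, 4] = (0.5997,3.2040,-4.2866)
J_ω[:, 4] = z_4
entry J[0][4] = 0.5997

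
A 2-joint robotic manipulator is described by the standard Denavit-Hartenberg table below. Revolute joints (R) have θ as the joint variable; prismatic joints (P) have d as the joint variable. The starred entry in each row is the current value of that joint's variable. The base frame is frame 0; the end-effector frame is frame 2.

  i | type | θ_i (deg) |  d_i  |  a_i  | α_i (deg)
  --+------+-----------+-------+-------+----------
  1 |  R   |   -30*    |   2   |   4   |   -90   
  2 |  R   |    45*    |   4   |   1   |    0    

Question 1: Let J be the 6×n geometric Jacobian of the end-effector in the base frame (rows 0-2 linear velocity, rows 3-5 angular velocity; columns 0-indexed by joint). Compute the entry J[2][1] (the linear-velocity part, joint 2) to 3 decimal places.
axis z_1 = (0.5000,0.8660,0.0000); lever o_n−o_1 = (2.6124,3.1105,-0.7071)
cross product → J_v[:, 1] = (-0.6124,0.3536,-0.7071)
J_ω[:, 1] = z_1
entry J[2][1] = -0.7071

-0.707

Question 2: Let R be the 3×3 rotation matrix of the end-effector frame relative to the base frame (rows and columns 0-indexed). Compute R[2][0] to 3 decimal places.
End-effector x-axis (col 0 of R) = (0.6124,-0.3536,-0.7071)
R[2][0] = -0.7071

-0.707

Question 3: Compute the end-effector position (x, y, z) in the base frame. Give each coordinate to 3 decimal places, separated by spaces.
6.076 1.111 1.293

after link 1: o_1 = (3.4641, -2.0000, 2.0000)
after link 2: o_2 = (6.0765, 1.1105, 1.2929)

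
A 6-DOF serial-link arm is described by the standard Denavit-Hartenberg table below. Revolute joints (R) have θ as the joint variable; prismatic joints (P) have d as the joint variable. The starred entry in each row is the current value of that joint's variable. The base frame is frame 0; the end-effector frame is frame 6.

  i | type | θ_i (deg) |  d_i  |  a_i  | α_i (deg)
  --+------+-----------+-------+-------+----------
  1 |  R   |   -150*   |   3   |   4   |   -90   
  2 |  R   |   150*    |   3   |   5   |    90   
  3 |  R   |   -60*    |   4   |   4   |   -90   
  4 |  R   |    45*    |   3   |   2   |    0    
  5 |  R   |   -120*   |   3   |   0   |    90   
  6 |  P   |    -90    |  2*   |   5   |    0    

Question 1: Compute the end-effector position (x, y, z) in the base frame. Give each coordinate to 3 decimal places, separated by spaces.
1.140 0.099 -3.491

after link 1: o_1 = (-3.4641, -2.0000, 3.0000)
after link 2: o_2 = (1.7859, -2.4330, 0.5000)
after link 3: o_3 = (-0.1782, 0.4330, -3.9641)
after link 4: o_4 = (3.0507, 1.9794, -4.3919)
after link 5: o_5 = (5.7492, 1.8053, -5.6910)
after link 6: o_6 = (1.1396, 0.0988, -3.4912)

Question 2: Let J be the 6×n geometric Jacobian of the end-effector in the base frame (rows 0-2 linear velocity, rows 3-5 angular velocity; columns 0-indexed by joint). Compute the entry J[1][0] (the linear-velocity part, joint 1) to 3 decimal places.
1.140

axis z_0 = ẑ; lever o_n−o_0 = (1.1396,0.0988,-3.4912)
cross product → J_v[:, 0] = (-0.0988,1.1396,0.0000)
J_ω[:, 0] = z_0
entry J[1][0] = 1.1396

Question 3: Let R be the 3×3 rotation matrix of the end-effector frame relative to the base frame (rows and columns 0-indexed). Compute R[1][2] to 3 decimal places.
End-effector z-axis (col 2 of R) = (-0.0560,-0.9983,0.0173)
R[1][2] = -0.9983

-0.998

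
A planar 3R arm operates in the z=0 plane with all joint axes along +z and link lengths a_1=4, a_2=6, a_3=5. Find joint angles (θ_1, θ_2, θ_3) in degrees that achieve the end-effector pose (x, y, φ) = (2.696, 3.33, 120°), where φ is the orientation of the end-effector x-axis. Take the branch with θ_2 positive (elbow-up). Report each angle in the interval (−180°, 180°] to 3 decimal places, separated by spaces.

-90.003 120.002 90.001

wrist centre = target − a_3·(cos φ, sin φ) = (5.1960, -1.0001)
cos θ_2 = (27.9987−4²−6²)/(2·4·6) = -0.5000; θ_2 = 120.0018° (elbow-up)
β = atan2(-1.0001,5.1960) = -10.8951°; ψ = atan2(5.1961,0.9998) = 79.1082°
θ_1 = β − ψ = -90.0032°
θ_3 = φ − θ_1 − θ_2 = 90.0014° (wrapped to (-180°,180°])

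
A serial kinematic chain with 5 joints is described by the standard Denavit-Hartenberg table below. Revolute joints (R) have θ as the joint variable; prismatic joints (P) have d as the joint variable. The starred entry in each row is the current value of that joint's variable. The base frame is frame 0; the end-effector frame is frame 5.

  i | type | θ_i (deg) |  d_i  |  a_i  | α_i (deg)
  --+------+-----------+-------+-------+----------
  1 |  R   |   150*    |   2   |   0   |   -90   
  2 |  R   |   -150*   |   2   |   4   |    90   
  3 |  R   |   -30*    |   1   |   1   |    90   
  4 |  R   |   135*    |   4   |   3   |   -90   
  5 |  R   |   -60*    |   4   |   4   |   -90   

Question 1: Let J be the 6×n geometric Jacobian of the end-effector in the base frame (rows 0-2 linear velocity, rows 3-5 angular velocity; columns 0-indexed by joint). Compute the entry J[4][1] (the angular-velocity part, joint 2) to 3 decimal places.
axis z_1 = (-0.5000,-0.8660,0.0000); lever o_n−o_1 = (-1.6528,3.0120,-3.6671)
cross product → J_v[:, 1] = (3.1758,-1.8335,-2.9374)
J_ω[:, 1] = z_1
entry J[4][1] = -0.8660

-0.866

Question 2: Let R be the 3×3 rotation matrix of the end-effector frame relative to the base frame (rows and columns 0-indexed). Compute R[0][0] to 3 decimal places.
End-effector x-axis (col 0 of R) = (-0.1147,0.7281,-0.6758)
R[0][0] = -0.1147

-0.115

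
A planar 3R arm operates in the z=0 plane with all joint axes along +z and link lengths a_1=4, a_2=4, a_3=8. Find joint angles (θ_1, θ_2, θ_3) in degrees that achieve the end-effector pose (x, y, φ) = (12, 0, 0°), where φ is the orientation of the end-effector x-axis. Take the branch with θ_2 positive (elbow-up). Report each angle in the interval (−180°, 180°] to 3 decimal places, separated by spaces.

wrist centre = target − a_3·(cos φ, sin φ) = (4.0000, 0.0000)
cos θ_2 = (16.0000−4²−4²)/(2·4·4) = -0.5000; θ_2 = 120.0000° (elbow-up)
β = atan2(0.0000,4.0000) = 0.0000°; ψ = atan2(3.4641,2.0000) = 60.0000°
θ_1 = β − ψ = -60.0000°
θ_3 = φ − θ_1 − θ_2 = -60.0000° (wrapped to (-180°,180°])

-60.000 120.000 -60.000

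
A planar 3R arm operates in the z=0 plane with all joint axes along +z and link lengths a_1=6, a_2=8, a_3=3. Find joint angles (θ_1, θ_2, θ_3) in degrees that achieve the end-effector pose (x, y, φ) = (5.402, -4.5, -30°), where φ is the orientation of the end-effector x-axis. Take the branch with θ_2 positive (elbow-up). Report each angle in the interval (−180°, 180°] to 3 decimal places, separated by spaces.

-149.999 149.999 -30.001

wrist centre = target − a_3·(cos φ, sin φ) = (2.8039, -3.0000)
cos θ_2 = (16.8620−6²−8²)/(2·6·8) = -0.8660; θ_2 = 149.9995° (elbow-up)
β = atan2(-3.0000,2.8039) = -46.9349°; ψ = atan2(4.0001,-0.9282) = 103.0636°
θ_1 = β − ψ = -149.9985°
θ_3 = φ − θ_1 − θ_2 = -30.0009° (wrapped to (-180°,180°])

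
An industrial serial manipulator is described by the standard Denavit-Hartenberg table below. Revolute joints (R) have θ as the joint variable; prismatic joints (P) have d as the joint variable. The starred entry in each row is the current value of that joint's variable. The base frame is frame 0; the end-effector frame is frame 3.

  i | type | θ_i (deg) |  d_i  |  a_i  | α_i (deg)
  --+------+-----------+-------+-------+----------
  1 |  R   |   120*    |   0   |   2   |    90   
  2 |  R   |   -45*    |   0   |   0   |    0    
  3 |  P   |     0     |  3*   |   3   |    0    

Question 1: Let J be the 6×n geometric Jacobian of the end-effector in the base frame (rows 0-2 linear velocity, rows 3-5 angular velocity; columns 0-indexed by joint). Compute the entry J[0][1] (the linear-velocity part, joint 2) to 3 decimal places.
axis z_1 = (0.8660,0.5000,0.0000); lever o_n−o_1 = (1.5374,3.3371,-2.1213)
cross product → J_v[:, 1] = (-1.0607,1.8371,2.1213)
J_ω[:, 1] = z_1
entry J[0][1] = -1.0607

-1.061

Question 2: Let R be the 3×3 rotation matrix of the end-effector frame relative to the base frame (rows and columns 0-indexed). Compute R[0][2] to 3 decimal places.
End-effector z-axis (col 2 of R) = (0.8660,0.5000,0.0000)
R[0][2] = 0.8660

0.866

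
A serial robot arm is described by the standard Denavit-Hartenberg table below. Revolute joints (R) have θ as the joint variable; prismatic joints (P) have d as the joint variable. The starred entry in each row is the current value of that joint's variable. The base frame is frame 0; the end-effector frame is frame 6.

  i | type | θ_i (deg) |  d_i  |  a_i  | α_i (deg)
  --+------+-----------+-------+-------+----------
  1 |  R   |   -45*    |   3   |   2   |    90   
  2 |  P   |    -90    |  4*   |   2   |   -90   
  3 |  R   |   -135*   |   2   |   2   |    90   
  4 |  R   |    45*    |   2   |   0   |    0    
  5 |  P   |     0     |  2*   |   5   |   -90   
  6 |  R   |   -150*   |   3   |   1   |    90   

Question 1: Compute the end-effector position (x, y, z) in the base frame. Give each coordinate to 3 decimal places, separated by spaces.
4.416 -8.375 6.163

after link 1: o_1 = (1.4142, -1.4142, 3.0000)
after link 2: o_2 = (-1.4142, -4.2426, 1.0000)
after link 3: o_3 = (-1.0000, -6.6569, 2.4142)
after link 4: o_4 = (0.0000, -5.6569, 3.8284)
after link 5: o_5 = (1.7322, -8.9246, 7.7426)
after link 6: o_6 = (4.4161, -8.3748, 6.1632)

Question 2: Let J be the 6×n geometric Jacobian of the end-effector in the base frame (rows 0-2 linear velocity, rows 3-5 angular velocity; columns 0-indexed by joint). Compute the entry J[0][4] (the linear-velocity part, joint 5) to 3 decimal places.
0.500

prismatic axis z_4 = (0.5000,0.5000,0.7071)
J_v[:, 4] = z_4; J_ω[:, 4] = (0,0,0)
entry J[0][4] = 0.5000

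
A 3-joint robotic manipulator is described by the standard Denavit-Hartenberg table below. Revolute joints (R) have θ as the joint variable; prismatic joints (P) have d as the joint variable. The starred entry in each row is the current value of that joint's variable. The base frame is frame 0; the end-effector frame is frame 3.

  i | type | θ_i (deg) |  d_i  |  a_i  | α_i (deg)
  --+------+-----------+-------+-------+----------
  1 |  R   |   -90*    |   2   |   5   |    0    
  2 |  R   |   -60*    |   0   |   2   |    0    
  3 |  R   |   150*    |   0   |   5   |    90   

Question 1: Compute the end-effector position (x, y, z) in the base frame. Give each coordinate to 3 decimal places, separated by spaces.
after link 1: o_1 = (0.0000, -5.0000, 2.0000)
after link 2: o_2 = (-1.7321, -6.0000, 2.0000)
after link 3: o_3 = (3.2679, -6.0000, 2.0000)

3.268 -6.000 2.000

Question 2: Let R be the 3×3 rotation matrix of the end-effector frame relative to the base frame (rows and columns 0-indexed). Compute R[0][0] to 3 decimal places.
End-effector x-axis (col 0 of R) = (1.0000,0.0000,0.0000)
R[0][0] = 1.0000

1.000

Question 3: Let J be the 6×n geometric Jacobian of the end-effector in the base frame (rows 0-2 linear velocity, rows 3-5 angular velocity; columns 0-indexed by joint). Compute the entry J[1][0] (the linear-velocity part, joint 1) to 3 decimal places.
3.268

axis z_0 = ẑ; lever o_n−o_0 = (3.2679,-6.0000,2.0000)
cross product → J_v[:, 0] = (6.0000,3.2679,-0.0000)
J_ω[:, 0] = z_0
entry J[1][0] = 3.2679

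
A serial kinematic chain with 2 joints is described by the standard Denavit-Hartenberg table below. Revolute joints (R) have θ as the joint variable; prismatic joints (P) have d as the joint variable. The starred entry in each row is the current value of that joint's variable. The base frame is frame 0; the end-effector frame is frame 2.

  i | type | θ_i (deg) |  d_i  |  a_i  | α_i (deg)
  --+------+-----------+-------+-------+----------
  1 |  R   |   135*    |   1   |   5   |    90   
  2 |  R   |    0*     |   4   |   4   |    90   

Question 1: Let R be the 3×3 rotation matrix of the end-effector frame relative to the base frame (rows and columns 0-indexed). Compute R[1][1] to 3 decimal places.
End-effector y-axis (col 1 of R) = (0.7071,0.7071,0.0000)
R[1][1] = 0.7071

0.707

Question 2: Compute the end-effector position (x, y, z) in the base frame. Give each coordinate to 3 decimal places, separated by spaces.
after link 1: o_1 = (-3.5355, 3.5355, 1.0000)
after link 2: o_2 = (-3.5355, 9.1924, 1.0000)

-3.536 9.192 1.000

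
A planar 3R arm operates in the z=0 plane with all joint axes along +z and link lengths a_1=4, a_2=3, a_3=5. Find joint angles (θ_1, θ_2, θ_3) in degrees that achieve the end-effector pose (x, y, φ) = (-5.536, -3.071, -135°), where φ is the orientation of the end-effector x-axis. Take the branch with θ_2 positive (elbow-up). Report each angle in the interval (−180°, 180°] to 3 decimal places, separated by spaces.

wrist centre = target − a_3·(cos φ, sin φ) = (-2.0005, 0.4645)
cos θ_2 = (4.2177−4²−3²)/(2·4·3) = -0.8659; θ_2 = 149.9892° (elbow-up)
β = atan2(0.4645,-2.0005) = 166.9269°; ψ = atan2(1.5005,1.4022) = 46.9393°
θ_1 = β − ψ = 119.9876°
θ_3 = φ − θ_1 − θ_2 = -44.9768° (wrapped to (-180°,180°])

119.988 149.989 -44.977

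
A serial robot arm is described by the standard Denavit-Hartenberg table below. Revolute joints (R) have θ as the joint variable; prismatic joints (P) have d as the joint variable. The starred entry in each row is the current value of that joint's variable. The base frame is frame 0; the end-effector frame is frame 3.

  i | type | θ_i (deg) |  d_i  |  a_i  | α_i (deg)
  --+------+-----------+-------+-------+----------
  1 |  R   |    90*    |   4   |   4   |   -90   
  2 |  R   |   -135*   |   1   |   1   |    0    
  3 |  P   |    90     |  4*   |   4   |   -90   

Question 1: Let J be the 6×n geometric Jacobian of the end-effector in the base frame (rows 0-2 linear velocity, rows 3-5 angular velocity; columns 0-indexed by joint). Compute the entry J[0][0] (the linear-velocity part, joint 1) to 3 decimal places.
-6.121

axis z_0 = ẑ; lever o_n−o_0 = (-5.0000,6.1213,7.5355)
cross product → J_v[:, 0] = (-6.1213,-5.0000,0.0000)
J_ω[:, 0] = z_0
entry J[0][0] = -6.1213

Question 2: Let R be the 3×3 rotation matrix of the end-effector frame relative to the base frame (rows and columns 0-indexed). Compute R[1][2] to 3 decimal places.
0.707

End-effector z-axis (col 2 of R) = (-0.0000,0.7071,-0.7071)
R[1][2] = 0.7071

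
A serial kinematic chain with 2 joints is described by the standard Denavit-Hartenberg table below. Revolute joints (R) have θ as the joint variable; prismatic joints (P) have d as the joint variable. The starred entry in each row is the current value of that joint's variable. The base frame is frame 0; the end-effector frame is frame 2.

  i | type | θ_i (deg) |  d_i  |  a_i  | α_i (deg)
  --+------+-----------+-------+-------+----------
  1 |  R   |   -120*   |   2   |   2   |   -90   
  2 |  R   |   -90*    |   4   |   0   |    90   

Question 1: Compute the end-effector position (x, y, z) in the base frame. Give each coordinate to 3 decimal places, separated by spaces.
after link 1: o_1 = (-1.0000, -1.7321, 2.0000)
after link 2: o_2 = (2.4641, -3.7321, 2.0000)

2.464 -3.732 2.000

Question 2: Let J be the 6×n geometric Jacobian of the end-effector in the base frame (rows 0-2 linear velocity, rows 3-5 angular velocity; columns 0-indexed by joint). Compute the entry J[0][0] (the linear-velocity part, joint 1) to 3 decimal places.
3.732

axis z_0 = ẑ; lever o_n−o_0 = (2.4641,-3.7321,2.0000)
cross product → J_v[:, 0] = (3.7321,2.4641,-0.0000)
J_ω[:, 0] = z_0
entry J[0][0] = 3.7321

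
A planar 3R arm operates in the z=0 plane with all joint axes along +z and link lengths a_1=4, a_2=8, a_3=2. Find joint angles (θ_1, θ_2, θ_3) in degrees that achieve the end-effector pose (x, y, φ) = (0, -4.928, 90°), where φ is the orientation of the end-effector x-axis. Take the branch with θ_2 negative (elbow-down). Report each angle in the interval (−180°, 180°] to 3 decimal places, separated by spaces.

wrist centre = target − a_3·(cos φ, sin φ) = (-0.0000, -6.9280)
cos θ_2 = (47.9972−4²−8²)/(2·4·8) = -0.5000; θ_2 = -120.0029° (elbow-down)
β = atan2(-6.9280,-0.0000) = -90.0000°; ψ = atan2(-6.9280,-0.0004) = -90.0029°
θ_1 = β − ψ = 0.0029°
θ_3 = φ − θ_1 − θ_2 = -150.0000° (wrapped to (-180°,180°])

0.003 -120.003 -150.000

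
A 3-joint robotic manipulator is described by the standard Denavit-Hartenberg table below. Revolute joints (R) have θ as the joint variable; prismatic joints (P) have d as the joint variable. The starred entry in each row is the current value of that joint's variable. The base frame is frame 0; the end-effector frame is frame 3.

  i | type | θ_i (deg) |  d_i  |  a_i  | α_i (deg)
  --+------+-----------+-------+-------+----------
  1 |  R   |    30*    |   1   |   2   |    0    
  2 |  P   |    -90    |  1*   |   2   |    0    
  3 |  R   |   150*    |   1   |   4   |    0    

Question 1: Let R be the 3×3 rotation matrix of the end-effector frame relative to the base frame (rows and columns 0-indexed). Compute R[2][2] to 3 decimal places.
End-effector z-axis (col 2 of R) = (0.0000,0.0000,1.0000)
R[2][2] = 1.0000

1.000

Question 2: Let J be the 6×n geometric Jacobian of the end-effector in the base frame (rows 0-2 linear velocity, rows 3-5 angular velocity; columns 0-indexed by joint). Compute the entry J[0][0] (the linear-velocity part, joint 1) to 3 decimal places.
-3.268

axis z_0 = ẑ; lever o_n−o_0 = (2.7321,3.2679,3.0000)
cross product → J_v[:, 0] = (-3.2679,2.7321,0.0000)
J_ω[:, 0] = z_0
entry J[0][0] = -3.2679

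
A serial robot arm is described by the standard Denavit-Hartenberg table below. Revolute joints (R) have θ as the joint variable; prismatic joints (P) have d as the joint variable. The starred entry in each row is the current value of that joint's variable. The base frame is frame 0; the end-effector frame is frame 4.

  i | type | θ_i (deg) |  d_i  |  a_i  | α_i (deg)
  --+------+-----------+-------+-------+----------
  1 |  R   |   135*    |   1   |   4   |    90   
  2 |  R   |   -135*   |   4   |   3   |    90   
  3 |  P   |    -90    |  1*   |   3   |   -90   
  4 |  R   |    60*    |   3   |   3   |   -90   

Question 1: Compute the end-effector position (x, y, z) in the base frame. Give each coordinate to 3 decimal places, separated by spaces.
after link 1: o_1 = (-2.8284, 2.8284, 1.0000)
after link 2: o_2 = (1.5000, 4.1569, -1.1213)
after link 3: o_3 = (-0.1213, 1.5355, -0.4142)
after link 4: o_4 = (-0.9810, 0.2739, -4.3727)

-0.981 0.274 -4.373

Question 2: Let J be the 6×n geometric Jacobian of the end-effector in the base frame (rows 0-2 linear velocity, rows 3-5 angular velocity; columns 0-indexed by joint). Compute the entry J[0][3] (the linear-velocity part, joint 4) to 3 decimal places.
1.087

axis z_3 = (0.5000,-0.5000,-0.7071); lever o_n−o_3 = (-0.8597,-1.2616,-3.9584)
cross product → J_v[:, 3] = (1.0871,2.5871,-1.0607)
J_ω[:, 3] = z_3
entry J[0][3] = 1.0871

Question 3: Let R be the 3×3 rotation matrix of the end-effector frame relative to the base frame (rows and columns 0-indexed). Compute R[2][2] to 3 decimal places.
End-effector z-axis (col 2 of R) = (0.3624,0.8624,-0.3536)
R[2][2] = -0.3536

-0.354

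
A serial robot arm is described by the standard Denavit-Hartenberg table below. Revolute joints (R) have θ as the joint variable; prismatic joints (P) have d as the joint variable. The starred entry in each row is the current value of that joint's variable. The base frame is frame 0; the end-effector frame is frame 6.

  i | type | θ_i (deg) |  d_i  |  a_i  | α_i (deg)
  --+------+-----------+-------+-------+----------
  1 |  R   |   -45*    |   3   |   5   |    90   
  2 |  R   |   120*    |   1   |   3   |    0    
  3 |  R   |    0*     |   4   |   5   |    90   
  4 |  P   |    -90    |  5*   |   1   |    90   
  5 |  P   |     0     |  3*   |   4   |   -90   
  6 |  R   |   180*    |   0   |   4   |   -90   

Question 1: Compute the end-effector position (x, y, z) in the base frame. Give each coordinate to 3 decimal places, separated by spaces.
2.001 -7.658 9.830

after link 1: o_1 = (3.5355, -3.5355, 3.0000)
after link 2: o_2 = (1.7678, -3.1820, 5.5981)
after link 3: o_3 = (-2.8284, -4.2426, 9.9282)
after link 4: o_4 = (0.9405, -6.5974, 12.4282)
after link 5: o_5 = (4.8296, -4.8296, 9.8301)
after link 6: o_6 = (2.0012, -7.6581, 9.8301)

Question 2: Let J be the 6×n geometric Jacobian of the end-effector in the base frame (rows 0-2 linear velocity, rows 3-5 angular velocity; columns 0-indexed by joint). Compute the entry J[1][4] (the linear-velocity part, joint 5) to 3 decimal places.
prismatic axis z_4 = (0.3536,-0.3536,-0.8660)
J_v[:, 4] = z_4; J_ω[:, 4] = (0,0,0)
entry J[1][4] = -0.3536

-0.354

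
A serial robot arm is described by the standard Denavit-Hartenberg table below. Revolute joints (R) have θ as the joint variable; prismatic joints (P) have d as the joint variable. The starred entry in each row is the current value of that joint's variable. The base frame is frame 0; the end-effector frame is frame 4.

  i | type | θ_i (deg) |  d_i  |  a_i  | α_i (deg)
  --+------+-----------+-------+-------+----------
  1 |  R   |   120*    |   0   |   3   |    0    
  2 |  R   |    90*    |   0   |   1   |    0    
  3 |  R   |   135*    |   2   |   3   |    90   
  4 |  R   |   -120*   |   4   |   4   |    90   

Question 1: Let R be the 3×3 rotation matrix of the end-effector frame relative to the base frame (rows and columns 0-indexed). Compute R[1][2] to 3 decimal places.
End-effector z-axis (col 2 of R) = (-0.8365,0.2241,0.5000)
R[1][2] = 0.2241

0.224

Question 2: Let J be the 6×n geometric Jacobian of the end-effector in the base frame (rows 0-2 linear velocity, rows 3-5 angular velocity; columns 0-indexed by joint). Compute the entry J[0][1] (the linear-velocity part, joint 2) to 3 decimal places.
4.623

axis z_1 = (0.0000,0.0000,1.0000); lever o_n−o_1 = (-0.9354,-4.6225,-1.4641)
cross product → J_v[:, 1] = (4.6225,-0.9354,0.0000)
J_ω[:, 1] = z_1
entry J[0][1] = 4.6225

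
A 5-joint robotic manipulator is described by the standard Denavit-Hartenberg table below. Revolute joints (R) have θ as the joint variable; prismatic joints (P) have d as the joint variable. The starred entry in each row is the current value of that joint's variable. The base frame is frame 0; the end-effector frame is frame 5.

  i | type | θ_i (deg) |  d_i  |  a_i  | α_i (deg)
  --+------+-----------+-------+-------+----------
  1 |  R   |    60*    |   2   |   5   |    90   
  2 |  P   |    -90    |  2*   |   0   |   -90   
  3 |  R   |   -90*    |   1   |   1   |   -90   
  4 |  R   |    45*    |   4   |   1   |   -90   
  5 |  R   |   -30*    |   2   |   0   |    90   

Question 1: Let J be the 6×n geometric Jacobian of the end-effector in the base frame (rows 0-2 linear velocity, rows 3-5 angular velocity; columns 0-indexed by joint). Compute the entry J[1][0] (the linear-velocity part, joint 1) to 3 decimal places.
axis z_0 = ẑ; lever o_n−o_0 = (3.9250,2.2126,-2.0000)
cross product → J_v[:, 0] = (-2.2126,3.9250,0.0000)
J_ω[:, 0] = z_0
entry J[1][0] = 3.9250

3.925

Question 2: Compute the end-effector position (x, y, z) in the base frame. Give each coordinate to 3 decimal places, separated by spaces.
after link 1: o_1 = (2.5000, 4.3301, 2.0000)
after link 2: o_2 = (4.2321, 3.3301, 2.0000)
after link 3: o_3 = (5.5981, 3.6962, 2.0000)
after link 4: o_4 = (5.8569, 2.7302, -2.0000)
after link 5: o_5 = (3.9250, 2.2126, -2.0000)

3.925 2.213 -2.000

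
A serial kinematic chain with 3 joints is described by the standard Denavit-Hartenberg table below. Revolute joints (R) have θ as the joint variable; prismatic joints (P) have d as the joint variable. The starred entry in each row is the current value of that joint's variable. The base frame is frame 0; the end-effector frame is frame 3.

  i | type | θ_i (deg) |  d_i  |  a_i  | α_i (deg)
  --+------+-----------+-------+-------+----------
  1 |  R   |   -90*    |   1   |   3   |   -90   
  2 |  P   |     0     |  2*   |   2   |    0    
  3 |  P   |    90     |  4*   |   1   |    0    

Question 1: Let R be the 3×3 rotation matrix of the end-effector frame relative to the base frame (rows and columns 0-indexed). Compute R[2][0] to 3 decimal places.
-1.000

End-effector x-axis (col 0 of R) = (0.0000,-0.0000,-1.0000)
R[2][0] = -1.0000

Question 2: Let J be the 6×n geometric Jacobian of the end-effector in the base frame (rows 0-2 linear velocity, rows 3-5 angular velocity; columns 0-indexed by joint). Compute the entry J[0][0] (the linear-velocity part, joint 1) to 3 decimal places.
axis z_0 = ẑ; lever o_n−o_0 = (6.0000,-5.0000,0.0000)
cross product → J_v[:, 0] = (5.0000,6.0000,-0.0000)
J_ω[:, 0] = z_0
entry J[0][0] = 5.0000

5.000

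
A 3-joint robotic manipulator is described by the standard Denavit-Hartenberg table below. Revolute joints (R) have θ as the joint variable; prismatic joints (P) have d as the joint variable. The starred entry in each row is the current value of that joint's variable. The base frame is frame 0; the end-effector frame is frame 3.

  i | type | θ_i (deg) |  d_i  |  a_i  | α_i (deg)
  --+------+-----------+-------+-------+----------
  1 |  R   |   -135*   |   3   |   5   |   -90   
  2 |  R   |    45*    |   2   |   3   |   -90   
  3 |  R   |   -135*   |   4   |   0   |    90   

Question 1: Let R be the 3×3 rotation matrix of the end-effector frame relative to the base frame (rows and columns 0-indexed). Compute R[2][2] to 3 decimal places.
0.500

End-effector z-axis (col 2 of R) = (-0.1464,0.8536,0.5000)
R[2][2] = 0.5000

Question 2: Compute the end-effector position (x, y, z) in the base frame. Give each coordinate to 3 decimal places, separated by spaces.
after link 1: o_1 = (-3.5355, -3.5355, 3.0000)
after link 2: o_2 = (-3.6213, -6.4497, 0.8787)
after link 3: o_3 = (-1.6213, -4.4497, -1.9497)

-1.621 -4.450 -1.950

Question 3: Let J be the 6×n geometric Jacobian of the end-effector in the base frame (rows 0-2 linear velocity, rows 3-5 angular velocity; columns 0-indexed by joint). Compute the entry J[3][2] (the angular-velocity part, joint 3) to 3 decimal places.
axis z_2 = (0.5000,0.5000,-0.7071); lever o_n−o_2 = (2.0000,2.0000,-2.8284)
cross product → J_v[:, 2] = (0.0000,0.0000,0.0000)
J_ω[:, 2] = z_2
entry J[3][2] = 0.5000

0.500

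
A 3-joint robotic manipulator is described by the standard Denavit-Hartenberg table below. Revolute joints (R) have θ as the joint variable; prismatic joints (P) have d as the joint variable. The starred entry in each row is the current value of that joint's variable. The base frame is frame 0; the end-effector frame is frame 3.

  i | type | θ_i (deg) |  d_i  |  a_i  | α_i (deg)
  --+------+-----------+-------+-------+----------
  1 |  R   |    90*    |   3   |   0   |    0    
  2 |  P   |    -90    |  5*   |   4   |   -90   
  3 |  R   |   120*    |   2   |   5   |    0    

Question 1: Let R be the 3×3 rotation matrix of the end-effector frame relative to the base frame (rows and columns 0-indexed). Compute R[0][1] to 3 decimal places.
-0.866

End-effector y-axis (col 1 of R) = (-0.8660,-0.0000,0.5000)
R[0][1] = -0.8660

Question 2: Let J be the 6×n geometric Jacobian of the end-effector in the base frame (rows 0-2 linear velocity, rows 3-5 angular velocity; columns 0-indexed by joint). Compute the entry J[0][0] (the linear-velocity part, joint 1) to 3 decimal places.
axis z_0 = ẑ; lever o_n−o_0 = (1.5000,2.0000,3.6699)
cross product → J_v[:, 0] = (-2.0000,1.5000,0.0000)
J_ω[:, 0] = z_0
entry J[0][0] = -2.0000

-2.000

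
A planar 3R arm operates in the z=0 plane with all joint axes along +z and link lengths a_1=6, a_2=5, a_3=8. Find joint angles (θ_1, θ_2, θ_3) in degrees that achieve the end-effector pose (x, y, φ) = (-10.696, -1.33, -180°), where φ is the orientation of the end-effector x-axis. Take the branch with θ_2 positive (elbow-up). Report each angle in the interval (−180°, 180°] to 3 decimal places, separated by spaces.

149.999 150.002 -120.002

wrist centre = target − a_3·(cos φ, sin φ) = (-2.6960, -1.3300)
cos θ_2 = (9.0373−6²−5²)/(2·6·5) = -0.8660; θ_2 = 150.0022° (elbow-up)
β = atan2(-1.3300,-2.6960) = -153.7418°; ψ = atan2(2.4998,1.6698) = 56.2588°
θ_1 = β − ψ = -210.0006°
θ_3 = φ − θ_1 − θ_2 = -120.0016° (wrapped to (-180°,180°])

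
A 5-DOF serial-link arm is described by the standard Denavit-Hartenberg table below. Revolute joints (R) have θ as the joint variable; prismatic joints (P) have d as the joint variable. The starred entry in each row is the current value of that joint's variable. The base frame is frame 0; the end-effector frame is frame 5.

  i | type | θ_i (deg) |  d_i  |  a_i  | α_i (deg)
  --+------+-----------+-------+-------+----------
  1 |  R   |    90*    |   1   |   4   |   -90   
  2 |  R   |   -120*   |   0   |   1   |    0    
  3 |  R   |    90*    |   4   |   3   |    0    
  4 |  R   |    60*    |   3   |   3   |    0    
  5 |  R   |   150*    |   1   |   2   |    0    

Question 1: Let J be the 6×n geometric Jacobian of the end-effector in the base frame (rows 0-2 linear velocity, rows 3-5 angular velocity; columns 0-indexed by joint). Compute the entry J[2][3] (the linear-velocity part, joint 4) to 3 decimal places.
axis z_3 = (-1.0000,0.0000,0.0000); lever o_n−o_3 = (-4.0000,0.5981,-1.5000)
cross product → J_v[:, 3] = (-0.0000,-1.5000,-0.5981)
J_ω[:, 3] = z_3
entry J[2][3] = -0.5981

-0.598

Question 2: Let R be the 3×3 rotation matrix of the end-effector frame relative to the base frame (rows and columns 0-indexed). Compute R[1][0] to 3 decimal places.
End-effector x-axis (col 0 of R) = (-0.0000,-1.0000,0.0000)
R[1][0] = -1.0000

-1.000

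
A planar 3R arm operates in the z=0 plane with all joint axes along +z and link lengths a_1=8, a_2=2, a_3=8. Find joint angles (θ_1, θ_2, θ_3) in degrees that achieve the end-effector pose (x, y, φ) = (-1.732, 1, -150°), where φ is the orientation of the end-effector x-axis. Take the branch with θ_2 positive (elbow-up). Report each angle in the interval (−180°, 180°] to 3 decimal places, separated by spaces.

30.000 119.999 60.001

wrist centre = target − a_3·(cos φ, sin φ) = (5.1962, 5.0000)
cos θ_2 = (52.0005−8²−2²)/(2·8·2) = -0.5000; θ_2 = 119.9989° (elbow-up)
β = atan2(5.0000,5.1962) = 43.8976°; ψ = atan2(1.7321,7.0000) = 13.8980°
θ_1 = β − ψ = 29.9996°
θ_3 = φ − θ_1 − θ_2 = 60.0015° (wrapped to (-180°,180°])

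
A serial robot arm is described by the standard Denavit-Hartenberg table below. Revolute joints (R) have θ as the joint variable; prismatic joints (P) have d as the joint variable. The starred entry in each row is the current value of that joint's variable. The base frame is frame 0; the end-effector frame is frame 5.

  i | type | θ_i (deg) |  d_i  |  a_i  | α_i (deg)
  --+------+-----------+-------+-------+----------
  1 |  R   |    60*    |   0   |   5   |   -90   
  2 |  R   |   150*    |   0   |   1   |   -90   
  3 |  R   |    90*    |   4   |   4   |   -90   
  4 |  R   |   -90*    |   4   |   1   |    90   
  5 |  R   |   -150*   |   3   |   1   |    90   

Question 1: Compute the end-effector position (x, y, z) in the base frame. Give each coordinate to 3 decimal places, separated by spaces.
after link 1: o_1 = (2.5000, 4.3301, 0.0000)
after link 2: o_2 = (2.0670, 3.5801, -0.5000)
after link 3: o_3 = (4.5311, -0.1519, 2.9641)
after link 4: o_4 = (6.0131, 2.4151, 5.8301)
after link 5: o_5 = (3.4151, 3.9151, 4.8301)

3.415 3.915 4.830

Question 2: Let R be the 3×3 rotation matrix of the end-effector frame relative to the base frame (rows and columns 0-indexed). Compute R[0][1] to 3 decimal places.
-0.866

End-effector y-axis (col 1 of R) = (-0.8660,0.5000,0.0000)
R[0][1] = -0.8660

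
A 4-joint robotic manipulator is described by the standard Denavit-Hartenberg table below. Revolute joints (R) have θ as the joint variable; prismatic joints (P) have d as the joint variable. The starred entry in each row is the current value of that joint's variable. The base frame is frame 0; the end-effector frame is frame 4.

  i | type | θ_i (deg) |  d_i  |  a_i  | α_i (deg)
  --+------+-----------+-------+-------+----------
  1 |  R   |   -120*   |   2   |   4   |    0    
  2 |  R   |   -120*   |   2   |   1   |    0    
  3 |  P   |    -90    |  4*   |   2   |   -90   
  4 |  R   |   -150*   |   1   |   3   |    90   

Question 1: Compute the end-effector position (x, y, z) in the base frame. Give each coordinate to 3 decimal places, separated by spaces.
after link 1: o_1 = (-2.0000, -3.4641, 2.0000)
after link 2: o_2 = (-2.5000, -2.5981, 4.0000)
after link 3: o_3 = (-0.7679, -1.5981, 8.0000)
after link 4: o_4 = (-3.5179, -2.0311, 9.5000)

-3.518 -2.031 9.500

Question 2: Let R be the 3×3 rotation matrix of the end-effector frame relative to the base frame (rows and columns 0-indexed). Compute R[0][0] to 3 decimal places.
-0.750

End-effector x-axis (col 0 of R) = (-0.7500,-0.4330,0.5000)
R[0][0] = -0.7500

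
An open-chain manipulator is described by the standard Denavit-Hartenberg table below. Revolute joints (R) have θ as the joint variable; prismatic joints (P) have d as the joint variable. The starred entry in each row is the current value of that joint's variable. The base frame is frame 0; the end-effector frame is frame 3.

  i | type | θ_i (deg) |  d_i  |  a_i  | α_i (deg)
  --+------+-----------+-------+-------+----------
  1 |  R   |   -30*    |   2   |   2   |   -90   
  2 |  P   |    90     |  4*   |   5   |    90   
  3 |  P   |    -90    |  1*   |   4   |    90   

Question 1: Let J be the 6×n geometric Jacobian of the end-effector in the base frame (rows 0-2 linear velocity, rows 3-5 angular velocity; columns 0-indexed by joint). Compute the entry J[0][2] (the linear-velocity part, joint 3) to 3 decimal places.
0.866

prismatic axis z_2 = (0.8660,-0.5000,0.0000)
J_v[:, 2] = z_2; J_ω[:, 2] = (0,0,0)
entry J[0][2] = 0.8660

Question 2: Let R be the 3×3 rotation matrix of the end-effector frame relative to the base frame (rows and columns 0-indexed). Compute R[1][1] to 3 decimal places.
End-effector y-axis (col 1 of R) = (0.8660,-0.5000,0.0000)
R[1][1] = -0.5000

-0.500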